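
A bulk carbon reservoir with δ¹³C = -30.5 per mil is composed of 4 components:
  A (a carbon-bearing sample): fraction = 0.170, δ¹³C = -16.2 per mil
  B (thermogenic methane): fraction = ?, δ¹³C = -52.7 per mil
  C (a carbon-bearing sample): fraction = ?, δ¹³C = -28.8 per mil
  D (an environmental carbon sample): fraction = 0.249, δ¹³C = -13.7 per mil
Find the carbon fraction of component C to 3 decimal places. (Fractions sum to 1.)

0.263

Let f_C and f_B be the unknown fractions; fractions sum to 1 so f_C + f_B = 0.581.
Mass balance: Σ fᵢ·δᵢ = δ_bulk ⇒ f_C·(-28.8) + f_B·(-52.7) = -30.5 − (-6.165) = -24.335
Substitute f_B = 0.581 − f_C:
f_C·(-28.8 − -52.7) = -24.335 − 0.581×(-52.7) = 6.284
f_C = 6.284 / 23.9 = 0.2629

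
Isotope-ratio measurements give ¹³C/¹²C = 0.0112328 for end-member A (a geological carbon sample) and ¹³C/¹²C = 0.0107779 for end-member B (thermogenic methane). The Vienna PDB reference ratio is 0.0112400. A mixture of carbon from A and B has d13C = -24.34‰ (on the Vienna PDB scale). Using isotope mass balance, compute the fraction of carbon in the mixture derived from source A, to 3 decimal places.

δ_A = (0.0112328/0.0112400 − 1)×1000 = (0.999359 − 1)×1000 = -0.641‰
δ_B = (0.0107779/0.0112400 − 1)×1000 = (0.958888 − 1)×1000 = -41.112‰
f_A = (δ_mix − δ_B)/(δ_A − δ_B) = (-24.34 − (-41.112))/(-0.641 − (-41.112))
f_A = 16.772 / 40.472 = 0.4144

0.414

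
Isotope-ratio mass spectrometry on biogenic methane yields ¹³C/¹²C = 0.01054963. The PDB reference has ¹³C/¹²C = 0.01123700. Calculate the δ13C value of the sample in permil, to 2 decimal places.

δ13C = (R_sample / R_standard − 1) × 1000
R_sample / R_standard = 0.01054963 / 0.01123700 = 0.938830
δ13C = (0.938830 − 1) × 1000 = -61.170 permil

-61.17 permil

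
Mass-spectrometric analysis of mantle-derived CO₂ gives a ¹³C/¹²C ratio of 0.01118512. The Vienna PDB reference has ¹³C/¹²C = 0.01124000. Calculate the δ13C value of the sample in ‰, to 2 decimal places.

-4.88‰

δ13C = (R_sample / R_standard − 1) × 1000
R_sample / R_standard = 0.01118512 / 0.01124000 = 0.995117
δ13C = (0.995117 − 1) × 1000 = -4.883‰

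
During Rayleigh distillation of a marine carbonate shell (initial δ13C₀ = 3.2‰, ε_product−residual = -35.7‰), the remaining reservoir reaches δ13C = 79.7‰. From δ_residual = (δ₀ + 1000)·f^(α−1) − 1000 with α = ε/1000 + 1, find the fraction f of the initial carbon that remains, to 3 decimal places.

α − 1 = ε/1000 = -0.0357
(δ_res + 1000)/(δ₀ + 1000) = (79.7 + 1000)/(3.2 + 1000) = 1079.7/1003.2 = 1.076256
f = 1.076256^(1/-0.0357) = exp(ln(1.076256)/-0.0357) = exp(0.07349/-0.0357)
f = exp(-2.0585) = 0.1276

0.128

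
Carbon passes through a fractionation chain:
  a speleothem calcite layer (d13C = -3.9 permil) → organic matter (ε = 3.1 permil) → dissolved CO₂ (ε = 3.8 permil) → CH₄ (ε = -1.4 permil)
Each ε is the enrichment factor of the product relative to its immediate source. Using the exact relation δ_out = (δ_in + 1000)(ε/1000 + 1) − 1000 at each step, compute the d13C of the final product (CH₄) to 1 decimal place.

1.6 permil

step 1: δ = (-3.90 + 1000)·(3.1/1000 + 1) − 1000 = -0.81 permil
step 2: δ = (-0.81 + 1000)·(3.8/1000 + 1) − 1000 = 2.98 permil
step 3: δ = (2.98 + 1000)·(-1.4/1000 + 1) − 1000 = 1.58 permil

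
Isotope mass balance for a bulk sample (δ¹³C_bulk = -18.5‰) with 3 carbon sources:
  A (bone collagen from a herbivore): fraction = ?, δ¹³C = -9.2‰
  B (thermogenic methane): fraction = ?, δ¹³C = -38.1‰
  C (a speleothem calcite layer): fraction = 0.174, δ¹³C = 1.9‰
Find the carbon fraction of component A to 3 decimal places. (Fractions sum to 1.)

Let f_A and f_B be the unknown fractions; fractions sum to 1 so f_A + f_B = 0.826.
Mass balance: Σ fᵢ·δᵢ = δ_bulk ⇒ f_A·(-9.2) + f_B·(-38.1) = -18.5 − (0.331) = -18.831
Substitute f_B = 0.826 − f_A:
f_A·(-9.2 − -38.1) = -18.831 − 0.826×(-38.1) = 12.640
f_A = 12.640 / 28.9 = 0.4374

0.437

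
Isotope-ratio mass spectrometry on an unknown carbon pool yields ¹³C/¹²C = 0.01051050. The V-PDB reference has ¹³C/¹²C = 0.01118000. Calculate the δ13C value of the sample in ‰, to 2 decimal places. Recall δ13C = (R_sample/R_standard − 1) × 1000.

δ13C = (R_sample / R_standard − 1) × 1000
R_sample / R_standard = 0.01051050 / 0.01118000 = 0.940116
δ13C = (0.940116 − 1) × 1000 = -59.884‰

-59.88‰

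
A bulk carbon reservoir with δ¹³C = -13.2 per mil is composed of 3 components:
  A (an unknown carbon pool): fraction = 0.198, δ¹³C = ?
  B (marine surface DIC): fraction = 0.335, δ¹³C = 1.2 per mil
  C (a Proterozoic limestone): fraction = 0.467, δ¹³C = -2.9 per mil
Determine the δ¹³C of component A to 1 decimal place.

-61.9 per mil

Isotope mass balance: δ_bulk = Σ fᵢ·δᵢ.
-13.2 = 0.198×δ_A + 0.335×(1.2) + 0.467×(-2.9)
0.198·δ_A = -13.2 − (-0.952) = -12.248
δ_A = -12.248 / 0.198 = -61.86 per mil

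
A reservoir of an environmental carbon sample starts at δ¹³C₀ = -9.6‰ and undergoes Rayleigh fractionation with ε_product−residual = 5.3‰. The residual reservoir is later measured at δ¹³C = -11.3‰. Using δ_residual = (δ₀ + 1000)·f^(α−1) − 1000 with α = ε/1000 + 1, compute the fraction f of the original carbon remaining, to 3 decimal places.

0.723

α − 1 = ε/1000 = 0.0053
(δ_res + 1000)/(δ₀ + 1000) = (-11.3 + 1000)/(-9.6 + 1000) = 988.7/990.4 = 0.998284
f = 0.998284^(1/0.0053) = exp(ln(0.998284)/0.0053) = exp(-0.00172/0.0053)
f = exp(-0.3241) = 0.7231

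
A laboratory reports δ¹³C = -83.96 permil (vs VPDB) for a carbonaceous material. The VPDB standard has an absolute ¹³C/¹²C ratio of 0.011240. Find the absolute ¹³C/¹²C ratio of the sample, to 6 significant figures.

0.0102963

R_sample = R_standard × (δ¹³C/1000 + 1)
R_sample = 0.011240 × (-83.96/1000 + 1) = 0.011240 × 0.916040
R_sample = 0.0102963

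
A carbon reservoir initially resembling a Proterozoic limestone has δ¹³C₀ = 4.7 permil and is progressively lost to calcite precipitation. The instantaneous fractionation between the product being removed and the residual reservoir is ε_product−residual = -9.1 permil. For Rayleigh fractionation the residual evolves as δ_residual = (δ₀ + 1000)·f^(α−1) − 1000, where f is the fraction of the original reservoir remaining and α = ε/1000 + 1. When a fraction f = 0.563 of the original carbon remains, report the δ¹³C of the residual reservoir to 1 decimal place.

10.0 permil

Rayleigh residual: δ_res = (δ₀ + 1000)·f^(α−1) − 1000
α = ε/1000 + 1 = 0.99090, so α − 1 = -0.00910
f^(α−1) = 0.563^(-0.00910) = 1.005241
δ_res = (4.7 + 1000) × 1.005241 − 1000 = 1009.966 − 1000 = 9.97 permil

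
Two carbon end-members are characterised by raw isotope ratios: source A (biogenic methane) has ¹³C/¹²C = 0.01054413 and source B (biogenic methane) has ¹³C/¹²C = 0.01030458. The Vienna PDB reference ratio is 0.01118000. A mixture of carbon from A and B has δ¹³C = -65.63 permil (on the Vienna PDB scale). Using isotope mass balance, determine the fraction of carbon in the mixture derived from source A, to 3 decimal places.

δ_A = (0.01054413/0.01118000 − 1)×1000 = (0.943124 − 1)×1000 = -56.876 permil
δ_B = (0.01030458/0.01118000 − 1)×1000 = (0.921698 − 1)×1000 = -78.302 permil
f_A = (δ_mix − δ_B)/(δ_A − δ_B) = (-65.63 − (-78.302))/(-56.876 − (-78.302))
f_A = 12.672 / 21.427 = 0.5914

0.591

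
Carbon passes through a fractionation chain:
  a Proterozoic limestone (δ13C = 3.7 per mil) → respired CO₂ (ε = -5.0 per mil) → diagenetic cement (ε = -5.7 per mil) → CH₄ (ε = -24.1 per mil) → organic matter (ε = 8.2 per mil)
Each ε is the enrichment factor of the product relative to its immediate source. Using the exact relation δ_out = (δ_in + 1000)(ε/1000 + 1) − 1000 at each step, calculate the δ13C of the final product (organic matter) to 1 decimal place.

step 1: δ = (3.70 + 1000)·(-5.0/1000 + 1) − 1000 = -1.32 per mil
step 2: δ = (-1.32 + 1000)·(-5.7/1000 + 1) − 1000 = -7.01 per mil
step 3: δ = (-7.01 + 1000)·(-24.1/1000 + 1) − 1000 = -30.94 per mil
step 4: δ = (-30.94 + 1000)·(8.2/1000 + 1) − 1000 = -23.00 per mil

-23.0 per mil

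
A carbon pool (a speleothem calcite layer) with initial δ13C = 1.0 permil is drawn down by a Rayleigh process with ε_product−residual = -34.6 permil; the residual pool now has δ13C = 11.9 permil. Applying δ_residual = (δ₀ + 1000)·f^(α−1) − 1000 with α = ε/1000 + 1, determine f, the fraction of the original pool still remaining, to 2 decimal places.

0.73

α − 1 = ε/1000 = -0.0346
(δ_res + 1000)/(δ₀ + 1000) = (11.9 + 1000)/(1.0 + 1000) = 1011.9/1001.0 = 1.010889
f = 1.010889^(1/-0.0346) = exp(ln(1.010889)/-0.0346) = exp(0.01083/-0.0346)
f = exp(-0.3130) = 0.7312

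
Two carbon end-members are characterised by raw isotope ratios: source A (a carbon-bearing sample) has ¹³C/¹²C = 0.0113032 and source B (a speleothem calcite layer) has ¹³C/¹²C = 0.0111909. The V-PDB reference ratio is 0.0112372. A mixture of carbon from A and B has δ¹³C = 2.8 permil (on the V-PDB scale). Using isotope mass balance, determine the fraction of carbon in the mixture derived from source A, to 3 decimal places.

0.692

δ_A = (0.0113032/0.0112372 − 1)×1000 = (1.005873 − 1)×1000 = 5.873 permil
δ_B = (0.0111909/0.0112372 − 1)×1000 = (0.995880 − 1)×1000 = -4.120 permil
f_A = (δ_mix − δ_B)/(δ_A − δ_B) = (2.8 − (-4.120))/(5.873 − (-4.120))
f_A = 6.920 / 9.994 = 0.6925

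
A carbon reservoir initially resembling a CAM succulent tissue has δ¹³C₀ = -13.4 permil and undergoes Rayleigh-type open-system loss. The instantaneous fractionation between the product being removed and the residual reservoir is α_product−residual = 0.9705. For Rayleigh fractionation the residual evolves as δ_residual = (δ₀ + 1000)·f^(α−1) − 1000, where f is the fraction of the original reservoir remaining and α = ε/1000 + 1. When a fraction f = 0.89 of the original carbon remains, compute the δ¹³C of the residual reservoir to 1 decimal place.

-10.0 permil

Rayleigh residual: δ_res = (δ₀ + 1000)·f^(α−1) − 1000
α − 1 = -0.02950
f^(α−1) = 0.89^(-0.02950) = 1.003444
δ_res = (-13.4 + 1000) × 1.003444 − 1000 = 989.998 − 1000 = -10.00 permil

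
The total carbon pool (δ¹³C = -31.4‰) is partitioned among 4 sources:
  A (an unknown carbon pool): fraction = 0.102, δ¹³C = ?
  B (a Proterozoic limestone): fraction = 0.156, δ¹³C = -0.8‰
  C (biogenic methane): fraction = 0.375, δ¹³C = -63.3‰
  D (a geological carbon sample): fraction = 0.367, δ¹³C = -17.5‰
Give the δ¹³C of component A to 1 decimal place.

Isotope mass balance: δ_bulk = Σ fᵢ·δᵢ.
-31.4 = 0.102×δ_A + 0.156×(-0.8) + 0.375×(-63.3) + 0.367×(-17.5)
0.102·δ_A = -31.4 − (-30.285) = -1.115
δ_A = -1.115 / 0.102 = -10.93‰

-10.9‰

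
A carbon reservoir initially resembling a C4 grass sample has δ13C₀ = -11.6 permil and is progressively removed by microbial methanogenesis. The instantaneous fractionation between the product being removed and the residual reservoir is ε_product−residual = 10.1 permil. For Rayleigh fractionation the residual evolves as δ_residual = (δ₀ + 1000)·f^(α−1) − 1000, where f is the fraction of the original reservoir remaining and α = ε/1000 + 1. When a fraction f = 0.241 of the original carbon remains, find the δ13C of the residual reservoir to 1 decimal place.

-25.7 permil

Rayleigh residual: δ_res = (δ₀ + 1000)·f^(α−1) − 1000
α = ε/1000 + 1 = 1.01010, so α − 1 = 0.01010
f^(α−1) = 0.241^(0.01010) = 0.985731
δ_res = (-11.6 + 1000) × 0.985731 − 1000 = 974.296 − 1000 = -25.70 permil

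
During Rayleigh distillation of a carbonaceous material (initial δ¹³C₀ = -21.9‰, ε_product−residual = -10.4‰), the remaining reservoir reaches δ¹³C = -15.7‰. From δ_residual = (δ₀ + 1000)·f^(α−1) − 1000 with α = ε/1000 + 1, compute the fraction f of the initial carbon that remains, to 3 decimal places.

0.545

α − 1 = ε/1000 = -0.0104
(δ_res + 1000)/(δ₀ + 1000) = (-15.7 + 1000)/(-21.9 + 1000) = 984.3/978.1 = 1.006339
f = 1.006339^(1/-0.0104) = exp(ln(1.006339)/-0.0104) = exp(0.00632/-0.0104)
f = exp(-0.6076) = 0.5447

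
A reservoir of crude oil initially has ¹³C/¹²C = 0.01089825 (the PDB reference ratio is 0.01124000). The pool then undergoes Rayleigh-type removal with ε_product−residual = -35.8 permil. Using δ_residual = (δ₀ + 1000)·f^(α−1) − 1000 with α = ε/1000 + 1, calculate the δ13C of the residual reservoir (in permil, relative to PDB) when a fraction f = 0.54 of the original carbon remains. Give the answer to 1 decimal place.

δ₀ = (0.01089825/0.01124000 − 1)×1000 = (0.969595 − 1)×1000 = -30.405 permil
α − 1 = ε/1000 = -0.0358
f^(α−1) = 0.54^(-0.0358) = 1.022305
δ_res = (-30.405 + 1000) × 1.022305 − 1000 = 991.222 − 1000 = -8.78 permil

-8.8 permil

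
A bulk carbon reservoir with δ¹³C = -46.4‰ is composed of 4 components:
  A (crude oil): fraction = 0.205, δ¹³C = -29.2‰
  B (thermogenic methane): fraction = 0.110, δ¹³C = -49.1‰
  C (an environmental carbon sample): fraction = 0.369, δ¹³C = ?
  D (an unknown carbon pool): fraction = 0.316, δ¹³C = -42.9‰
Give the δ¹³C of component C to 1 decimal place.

Isotope mass balance: δ_bulk = Σ fᵢ·δᵢ.
-46.4 = 0.205×(-29.2) + 0.110×(-49.1) + 0.369×δ_C + 0.316×(-42.9)
0.369·δ_C = -46.4 − (-24.943) = -21.457
δ_C = -21.457 / 0.369 = -58.15‰

-58.1‰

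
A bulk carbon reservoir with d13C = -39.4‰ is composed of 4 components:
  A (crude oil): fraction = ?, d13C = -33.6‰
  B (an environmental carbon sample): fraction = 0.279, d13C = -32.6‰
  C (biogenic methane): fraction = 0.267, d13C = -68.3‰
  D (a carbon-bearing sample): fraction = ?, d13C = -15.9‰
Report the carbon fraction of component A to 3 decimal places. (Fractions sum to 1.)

0.274

Let f_A and f_D be the unknown fractions; fractions sum to 1 so f_A + f_D = 0.454.
Mass balance: Σ fᵢ·δᵢ = δ_bulk ⇒ f_A·(-33.6) + f_D·(-15.9) = -39.4 − (-27.332) = -12.068
Substitute f_D = 0.454 − f_A:
f_A·(-33.6 − -15.9) = -12.068 − 0.454×(-15.9) = -4.850
f_A = -4.850 / -17.7 = 0.2740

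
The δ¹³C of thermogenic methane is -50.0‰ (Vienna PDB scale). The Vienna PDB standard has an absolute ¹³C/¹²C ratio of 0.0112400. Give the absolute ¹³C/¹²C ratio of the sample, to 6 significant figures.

0.0106780

R_sample = R_standard × (δ¹³C/1000 + 1)
R_sample = 0.0112400 × (-50.0/1000 + 1) = 0.0112400 × 0.950000
R_sample = 0.0106780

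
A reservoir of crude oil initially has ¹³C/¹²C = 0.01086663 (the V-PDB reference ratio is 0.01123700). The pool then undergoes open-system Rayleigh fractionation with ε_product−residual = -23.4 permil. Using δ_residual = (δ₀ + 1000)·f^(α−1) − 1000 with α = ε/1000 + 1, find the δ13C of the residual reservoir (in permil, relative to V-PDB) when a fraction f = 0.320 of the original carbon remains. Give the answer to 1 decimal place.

δ₀ = (0.01086663/0.01123700 − 1)×1000 = (0.967040 − 1)×1000 = -32.960 permil
α − 1 = ε/1000 = -0.0234
f^(α−1) = 0.320^(-0.0234) = 1.027021
δ_res = (-32.960 + 1000) × 1.027021 − 1000 = 993.171 − 1000 = -6.83 permil

-6.8 permil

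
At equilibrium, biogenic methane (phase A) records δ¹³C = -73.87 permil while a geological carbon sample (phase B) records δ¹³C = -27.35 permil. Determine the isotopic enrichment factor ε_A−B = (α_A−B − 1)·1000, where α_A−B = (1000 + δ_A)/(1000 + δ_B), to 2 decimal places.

-47.83 permil

α_A−B = (1000 + -73.87) / (1000 + -27.35) = 926.13 / 972.65 = 0.952172
ε_A−B = (0.952172 − 1) × 1000 = -47.828 permil
(The approximation ε ≈ δ_A − δ_B would give -46.52 permil.)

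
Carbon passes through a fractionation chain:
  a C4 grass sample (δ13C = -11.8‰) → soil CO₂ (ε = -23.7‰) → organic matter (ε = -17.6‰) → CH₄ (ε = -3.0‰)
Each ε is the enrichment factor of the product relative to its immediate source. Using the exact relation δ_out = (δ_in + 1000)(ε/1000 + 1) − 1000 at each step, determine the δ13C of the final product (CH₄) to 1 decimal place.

-55.0‰

step 1: δ = (-11.80 + 1000)·(-23.7/1000 + 1) − 1000 = -35.22‰
step 2: δ = (-35.22 + 1000)·(-17.6/1000 + 1) − 1000 = -52.20‰
step 3: δ = (-52.20 + 1000)·(-3.0/1000 + 1) − 1000 = -55.04‰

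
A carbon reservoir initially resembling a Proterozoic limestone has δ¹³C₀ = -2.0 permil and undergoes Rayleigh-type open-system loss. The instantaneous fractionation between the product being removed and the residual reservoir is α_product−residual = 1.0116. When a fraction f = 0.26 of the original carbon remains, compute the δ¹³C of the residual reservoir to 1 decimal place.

Rayleigh residual: δ_res = (δ₀ + 1000)·f^(α−1) − 1000
α − 1 = 0.01160
f^(α−1) = 0.26^(0.01160) = 0.984495
δ_res = (-2.0 + 1000) × 0.984495 − 1000 = 982.526 − 1000 = -17.47 permil

-17.5 permil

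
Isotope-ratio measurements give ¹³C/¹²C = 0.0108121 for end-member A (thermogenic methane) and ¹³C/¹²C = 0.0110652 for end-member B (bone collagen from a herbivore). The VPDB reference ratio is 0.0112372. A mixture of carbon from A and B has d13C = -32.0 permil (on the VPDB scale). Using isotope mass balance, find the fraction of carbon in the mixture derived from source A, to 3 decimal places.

δ_A = (0.0108121/0.0112372 − 1)×1000 = (0.962170 − 1)×1000 = -37.830 permil
δ_B = (0.0110652/0.0112372 − 1)×1000 = (0.984694 − 1)×1000 = -15.306 permil
f_A = (δ_mix − δ_B)/(δ_A − δ_B) = (-32.0 − (-15.306))/(-37.830 − (-15.306))
f_A = -16.694 / -22.523 = 0.7412

0.741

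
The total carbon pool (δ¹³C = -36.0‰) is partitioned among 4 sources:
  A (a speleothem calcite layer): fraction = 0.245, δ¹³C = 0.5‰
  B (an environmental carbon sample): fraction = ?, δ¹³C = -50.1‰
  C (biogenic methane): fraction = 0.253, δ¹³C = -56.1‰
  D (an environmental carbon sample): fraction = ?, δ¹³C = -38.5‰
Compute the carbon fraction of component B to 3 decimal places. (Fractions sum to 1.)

Let f_B and f_D be the unknown fractions; fractions sum to 1 so f_B + f_D = 0.502.
Mass balance: Σ fᵢ·δᵢ = δ_bulk ⇒ f_B·(-50.1) + f_D·(-38.5) = -36.0 − (-14.071) = -21.929
Substitute f_D = 0.502 − f_B:
f_B·(-50.1 − -38.5) = -21.929 − 0.502×(-38.5) = -2.602
f_B = -2.602 / -11.6 = 0.2243

0.224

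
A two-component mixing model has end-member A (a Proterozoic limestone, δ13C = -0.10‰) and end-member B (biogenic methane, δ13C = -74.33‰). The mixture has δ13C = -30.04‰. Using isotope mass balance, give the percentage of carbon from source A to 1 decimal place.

59.7%

δ_mix = f_A·δ_A + (1 − f_A)·δ_B  ⇒  f_A = (δ_mix − δ_B)/(δ_A − δ_B)
f_A = (-30.04 − (-74.33)) / (-0.10 − (-74.33))
f_A = 44.29 / 74.23 = 0.5967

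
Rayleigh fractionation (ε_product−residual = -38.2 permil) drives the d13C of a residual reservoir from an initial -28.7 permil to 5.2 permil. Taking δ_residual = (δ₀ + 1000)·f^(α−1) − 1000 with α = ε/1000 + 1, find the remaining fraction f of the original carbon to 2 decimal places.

α − 1 = ε/1000 = -0.0382
(δ_res + 1000)/(δ₀ + 1000) = (5.2 + 1000)/(-28.7 + 1000) = 1005.2/971.3 = 1.034902
f = 1.034902^(1/-0.0382) = exp(ln(1.034902)/-0.0382) = exp(0.03431/-0.0382)
f = exp(-0.8981) = 0.4074

0.41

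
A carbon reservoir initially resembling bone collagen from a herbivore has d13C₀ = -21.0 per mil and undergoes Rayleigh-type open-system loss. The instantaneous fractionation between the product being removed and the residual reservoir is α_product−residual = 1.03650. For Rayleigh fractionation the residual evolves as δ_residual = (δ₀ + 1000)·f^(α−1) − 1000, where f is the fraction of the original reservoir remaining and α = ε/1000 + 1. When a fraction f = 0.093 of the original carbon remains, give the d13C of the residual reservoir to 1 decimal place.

-102.3 per mil

Rayleigh residual: δ_res = (δ₀ + 1000)·f^(α−1) − 1000
α − 1 = 0.03650
f^(α−1) = 0.093^(0.03650) = 0.916958
δ_res = (-21.0 + 1000) × 0.916958 − 1000 = 897.702 − 1000 = -102.30 per mil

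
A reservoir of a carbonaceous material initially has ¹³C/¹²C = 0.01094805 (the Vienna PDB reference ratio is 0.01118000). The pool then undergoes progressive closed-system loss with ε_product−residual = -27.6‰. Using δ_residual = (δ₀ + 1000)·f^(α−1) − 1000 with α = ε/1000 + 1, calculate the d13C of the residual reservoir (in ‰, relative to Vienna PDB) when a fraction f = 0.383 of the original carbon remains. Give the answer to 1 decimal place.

δ₀ = (0.01094805/0.01118000 − 1)×1000 = (0.979253 − 1)×1000 = -20.747‰
α − 1 = ε/1000 = -0.0276
f^(α−1) = 0.383^(-0.0276) = 1.026842
δ_res = (-20.747 + 1000) × 1.026842 − 1000 = 1005.538 − 1000 = 5.54‰

5.5‰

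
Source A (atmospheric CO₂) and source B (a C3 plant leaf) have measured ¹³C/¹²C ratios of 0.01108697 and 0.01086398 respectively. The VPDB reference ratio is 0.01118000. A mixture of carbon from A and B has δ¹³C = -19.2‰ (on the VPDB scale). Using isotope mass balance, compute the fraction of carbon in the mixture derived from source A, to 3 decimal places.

0.455

δ_A = (0.01108697/0.01118000 − 1)×1000 = (0.991679 − 1)×1000 = -8.321‰
δ_B = (0.01086398/0.01118000 − 1)×1000 = (0.971733 − 1)×1000 = -28.267‰
f_A = (δ_mix − δ_B)/(δ_A − δ_B) = (-19.2 − (-28.267))/(-8.321 − (-28.267))
f_A = 9.067 / 19.945 = 0.4546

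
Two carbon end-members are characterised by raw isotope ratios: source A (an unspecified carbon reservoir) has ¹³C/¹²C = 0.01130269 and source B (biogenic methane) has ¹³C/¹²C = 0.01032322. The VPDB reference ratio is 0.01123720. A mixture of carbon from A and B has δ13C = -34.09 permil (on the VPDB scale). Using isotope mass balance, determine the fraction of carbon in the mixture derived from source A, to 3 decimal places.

0.542

δ_A = (0.01130269/0.01123720 − 1)×1000 = (1.005828 − 1)×1000 = 5.828 permil
δ_B = (0.01032322/0.01123720 − 1)×1000 = (0.918665 − 1)×1000 = -81.335 permil
f_A = (δ_mix − δ_B)/(δ_A − δ_B) = (-34.09 − (-81.335))/(5.828 − (-81.335))
f_A = 47.245 / 87.163 = 0.5420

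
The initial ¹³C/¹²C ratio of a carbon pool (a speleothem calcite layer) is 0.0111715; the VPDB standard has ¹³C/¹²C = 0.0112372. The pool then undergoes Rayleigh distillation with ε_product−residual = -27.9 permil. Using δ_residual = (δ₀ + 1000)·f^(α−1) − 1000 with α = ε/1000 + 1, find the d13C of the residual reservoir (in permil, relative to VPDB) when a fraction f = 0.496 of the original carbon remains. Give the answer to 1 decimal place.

13.8 permil

δ₀ = (0.0111715/0.0112372 − 1)×1000 = (0.994153 − 1)×1000 = -5.847 permil
α − 1 = ε/1000 = -0.0279
f^(α−1) = 0.496^(-0.0279) = 1.019756
δ_res = (-5.847 + 1000) × 1.019756 − 1000 = 1013.793 − 1000 = 13.79 permil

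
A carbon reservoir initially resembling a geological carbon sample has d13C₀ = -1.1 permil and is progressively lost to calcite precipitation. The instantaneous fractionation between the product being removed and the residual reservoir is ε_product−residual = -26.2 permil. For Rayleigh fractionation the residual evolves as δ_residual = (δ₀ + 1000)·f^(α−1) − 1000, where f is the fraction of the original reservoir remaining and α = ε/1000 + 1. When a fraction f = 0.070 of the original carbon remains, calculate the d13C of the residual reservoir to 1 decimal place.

71.0 permil

Rayleigh residual: δ_res = (δ₀ + 1000)·f^(α−1) − 1000
α = ε/1000 + 1 = 0.97380, so α − 1 = -0.02620
f^(α−1) = 0.070^(-0.02620) = 1.072157
δ_res = (-1.1 + 1000) × 1.072157 − 1000 = 1070.978 − 1000 = 70.98 permil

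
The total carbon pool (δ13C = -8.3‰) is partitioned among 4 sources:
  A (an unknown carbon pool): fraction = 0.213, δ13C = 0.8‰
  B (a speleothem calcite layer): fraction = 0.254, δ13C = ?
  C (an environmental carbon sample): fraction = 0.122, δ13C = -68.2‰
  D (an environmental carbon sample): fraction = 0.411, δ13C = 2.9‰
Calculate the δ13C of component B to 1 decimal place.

-5.3‰

Isotope mass balance: δ_bulk = Σ fᵢ·δᵢ.
-8.3 = 0.213×(0.8) + 0.254×δ_B + 0.122×(-68.2) + 0.411×(2.9)
0.254·δ_B = -8.3 − (-6.958) = -1.342
δ_B = -1.342 / 0.254 = -5.28‰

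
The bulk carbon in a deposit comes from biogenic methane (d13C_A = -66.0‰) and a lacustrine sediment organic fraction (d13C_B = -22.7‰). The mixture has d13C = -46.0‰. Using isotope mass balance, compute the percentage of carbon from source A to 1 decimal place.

δ_mix = f_A·δ_A + (1 − f_A)·δ_B  ⇒  f_A = (δ_mix − δ_B)/(δ_A − δ_B)
f_A = (-46.0 − (-22.7)) / (-66.0 − (-22.7))
f_A = -23.3 / -43.3 = 0.5381

53.8%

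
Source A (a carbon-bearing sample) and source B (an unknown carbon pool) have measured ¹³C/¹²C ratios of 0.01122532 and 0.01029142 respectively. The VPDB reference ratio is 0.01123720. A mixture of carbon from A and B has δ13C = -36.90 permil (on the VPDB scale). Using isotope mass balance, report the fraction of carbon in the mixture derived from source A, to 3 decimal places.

0.569

δ_A = (0.01122532/0.01123720 − 1)×1000 = (0.998943 − 1)×1000 = -1.057 permil
δ_B = (0.01029142/0.01123720 − 1)×1000 = (0.915835 − 1)×1000 = -84.165 permil
f_A = (δ_mix − δ_B)/(δ_A − δ_B) = (-36.90 − (-84.165))/(-1.057 − (-84.165))
f_A = 47.265 / 83.108 = 0.5687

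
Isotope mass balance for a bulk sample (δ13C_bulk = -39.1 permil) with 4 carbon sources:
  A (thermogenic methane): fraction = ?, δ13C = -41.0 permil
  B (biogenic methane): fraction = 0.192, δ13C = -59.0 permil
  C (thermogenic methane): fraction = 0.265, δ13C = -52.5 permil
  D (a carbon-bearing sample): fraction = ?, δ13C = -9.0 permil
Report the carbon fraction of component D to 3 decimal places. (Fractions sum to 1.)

0.263

Let f_D and f_A be the unknown fractions; fractions sum to 1 so f_D + f_A = 0.543.
Mass balance: Σ fᵢ·δᵢ = δ_bulk ⇒ f_D·(-9.0) + f_A·(-41.0) = -39.1 − (-25.241) = -13.860
Substitute f_A = 0.543 − f_D:
f_D·(-9.0 − -41.0) = -13.860 − 0.543×(-41.0) = 8.404
f_D = 8.404 / 32.0 = 0.2626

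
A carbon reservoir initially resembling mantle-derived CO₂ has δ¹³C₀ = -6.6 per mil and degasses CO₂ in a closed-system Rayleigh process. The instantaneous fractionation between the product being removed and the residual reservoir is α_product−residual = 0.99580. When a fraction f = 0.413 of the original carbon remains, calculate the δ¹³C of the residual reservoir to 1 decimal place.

-2.9 per mil

Rayleigh residual: δ_res = (δ₀ + 1000)·f^(α−1) − 1000
α − 1 = -0.00420
f^(α−1) = 0.413^(-0.00420) = 1.003721
δ_res = (-6.6 + 1000) × 1.003721 − 1000 = 997.096 − 1000 = -2.90 per mil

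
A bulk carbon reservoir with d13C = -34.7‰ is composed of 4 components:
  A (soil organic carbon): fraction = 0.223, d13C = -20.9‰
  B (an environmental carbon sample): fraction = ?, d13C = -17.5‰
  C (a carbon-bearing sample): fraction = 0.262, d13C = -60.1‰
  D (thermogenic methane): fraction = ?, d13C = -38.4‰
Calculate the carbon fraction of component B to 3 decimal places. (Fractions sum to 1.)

0.262

Let f_B and f_D be the unknown fractions; fractions sum to 1 so f_B + f_D = 0.515.
Mass balance: Σ fᵢ·δᵢ = δ_bulk ⇒ f_B·(-17.5) + f_D·(-38.4) = -34.7 − (-20.407) = -14.293
Substitute f_D = 0.515 − f_B:
f_B·(-17.5 − -38.4) = -14.293 − 0.515×(-38.4) = 5.483
f_B = 5.483 / 20.9 = 0.2623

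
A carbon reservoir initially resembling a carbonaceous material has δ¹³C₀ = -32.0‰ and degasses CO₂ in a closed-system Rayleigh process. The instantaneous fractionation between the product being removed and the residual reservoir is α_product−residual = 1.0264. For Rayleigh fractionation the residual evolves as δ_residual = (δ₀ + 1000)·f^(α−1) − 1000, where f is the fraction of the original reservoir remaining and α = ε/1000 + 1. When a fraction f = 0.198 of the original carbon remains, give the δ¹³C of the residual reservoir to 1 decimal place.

-72.5‰

Rayleigh residual: δ_res = (δ₀ + 1000)·f^(α−1) − 1000
α − 1 = 0.02640
f^(α−1) = 0.198^(0.02640) = 0.958147
δ_res = (-32.0 + 1000) × 0.958147 − 1000 = 927.486 − 1000 = -72.51‰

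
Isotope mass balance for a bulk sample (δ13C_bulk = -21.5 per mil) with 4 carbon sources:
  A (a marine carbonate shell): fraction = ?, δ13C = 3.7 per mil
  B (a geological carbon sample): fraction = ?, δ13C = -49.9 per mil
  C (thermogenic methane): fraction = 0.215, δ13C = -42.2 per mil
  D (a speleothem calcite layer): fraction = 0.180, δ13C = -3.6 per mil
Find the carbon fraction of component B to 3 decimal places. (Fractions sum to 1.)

0.262

Let f_B and f_A be the unknown fractions; fractions sum to 1 so f_B + f_A = 0.605.
Mass balance: Σ fᵢ·δᵢ = δ_bulk ⇒ f_B·(-49.9) + f_A·(3.7) = -21.5 − (-9.721) = -11.779
Substitute f_A = 0.605 − f_B:
f_B·(-49.9 − 3.7) = -11.779 − 0.605×(3.7) = -14.018
f_B = -14.018 / -53.6 = 0.2615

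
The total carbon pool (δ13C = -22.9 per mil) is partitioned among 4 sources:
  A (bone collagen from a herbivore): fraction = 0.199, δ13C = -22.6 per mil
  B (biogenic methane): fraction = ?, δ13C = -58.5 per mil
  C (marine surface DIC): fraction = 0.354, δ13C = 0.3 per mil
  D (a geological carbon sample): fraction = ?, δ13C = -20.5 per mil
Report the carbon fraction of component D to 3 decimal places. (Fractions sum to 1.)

0.201

Let f_D and f_B be the unknown fractions; fractions sum to 1 so f_D + f_B = 0.447.
Mass balance: Σ fᵢ·δᵢ = δ_bulk ⇒ f_D·(-20.5) + f_B·(-58.5) = -22.9 − (-4.391) = -18.509
Substitute f_B = 0.447 − f_D:
f_D·(-20.5 − -58.5) = -18.509 − 0.447×(-58.5) = 7.641
f_D = 7.641 / 38.0 = 0.2011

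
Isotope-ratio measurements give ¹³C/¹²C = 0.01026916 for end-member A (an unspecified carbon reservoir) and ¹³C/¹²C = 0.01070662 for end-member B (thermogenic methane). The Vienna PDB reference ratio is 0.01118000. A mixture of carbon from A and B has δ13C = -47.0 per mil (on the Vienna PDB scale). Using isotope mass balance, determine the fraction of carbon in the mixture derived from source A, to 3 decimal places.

0.119

δ_A = (0.01026916/0.01118000 − 1)×1000 = (0.918530 − 1)×1000 = -81.470 per mil
δ_B = (0.01070662/0.01118000 − 1)×1000 = (0.957658 − 1)×1000 = -42.342 per mil
f_A = (δ_mix − δ_B)/(δ_A − δ_B) = (-47.0 − (-42.342))/(-81.470 − (-42.342))
f_A = -4.658 / -39.129 = 0.1191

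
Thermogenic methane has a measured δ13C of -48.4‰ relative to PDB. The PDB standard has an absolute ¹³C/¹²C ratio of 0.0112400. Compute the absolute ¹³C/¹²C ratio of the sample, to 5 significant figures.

R_sample = R_standard × (δ13C/1000 + 1)
R_sample = 0.0112400 × (-48.4/1000 + 1) = 0.0112400 × 0.951600
R_sample = 0.0106960

0.010696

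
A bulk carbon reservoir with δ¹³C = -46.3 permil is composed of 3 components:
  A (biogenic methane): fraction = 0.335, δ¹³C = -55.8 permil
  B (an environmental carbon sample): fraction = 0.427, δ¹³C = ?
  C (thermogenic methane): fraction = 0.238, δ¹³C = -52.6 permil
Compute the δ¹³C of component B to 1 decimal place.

-35.3 permil

Isotope mass balance: δ_bulk = Σ fᵢ·δᵢ.
-46.3 = 0.335×(-55.8) + 0.427×δ_B + 0.238×(-52.6)
0.427·δ_B = -46.3 − (-31.212) = -15.088
δ_B = -15.088 / 0.427 = -35.34 permil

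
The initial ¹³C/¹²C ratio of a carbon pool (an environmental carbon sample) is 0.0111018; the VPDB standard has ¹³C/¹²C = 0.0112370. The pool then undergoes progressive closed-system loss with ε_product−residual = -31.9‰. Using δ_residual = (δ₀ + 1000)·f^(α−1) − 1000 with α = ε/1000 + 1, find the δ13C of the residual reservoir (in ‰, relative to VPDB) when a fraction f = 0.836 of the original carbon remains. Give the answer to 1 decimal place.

-6.4‰

δ₀ = (0.0111018/0.0112370 − 1)×1000 = (0.987968 − 1)×1000 = -12.032‰
α − 1 = ε/1000 = -0.0319
f^(α−1) = 0.836^(-0.0319) = 1.005730
δ_res = (-12.032 + 1000) × 1.005730 − 1000 = 993.630 − 1000 = -6.37‰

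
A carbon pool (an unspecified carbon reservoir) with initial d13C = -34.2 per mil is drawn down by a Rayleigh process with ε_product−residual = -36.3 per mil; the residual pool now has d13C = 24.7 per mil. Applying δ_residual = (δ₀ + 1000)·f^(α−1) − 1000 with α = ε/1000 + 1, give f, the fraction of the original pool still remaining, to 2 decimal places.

0.20

α − 1 = ε/1000 = -0.0363
(δ_res + 1000)/(δ₀ + 1000) = (24.7 + 1000)/(-34.2 + 1000) = 1024.7/965.8 = 1.060986
f = 1.060986^(1/-0.0363) = exp(ln(1.060986)/-0.0363) = exp(0.05920/-0.0363)
f = exp(-1.6308) = 0.1958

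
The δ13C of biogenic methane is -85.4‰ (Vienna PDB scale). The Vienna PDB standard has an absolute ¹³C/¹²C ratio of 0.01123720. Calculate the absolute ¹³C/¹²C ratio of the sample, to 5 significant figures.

R_sample = R_standard × (δ13C/1000 + 1)
R_sample = 0.01123720 × (-85.4/1000 + 1) = 0.01123720 × 0.914600
R_sample = 0.0102775

0.010278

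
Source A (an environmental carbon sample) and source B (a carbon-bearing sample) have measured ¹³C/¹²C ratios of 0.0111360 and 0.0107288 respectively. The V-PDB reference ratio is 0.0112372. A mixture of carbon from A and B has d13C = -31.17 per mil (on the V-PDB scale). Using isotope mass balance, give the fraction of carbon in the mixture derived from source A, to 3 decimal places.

0.388

δ_A = (0.0111360/0.0112372 − 1)×1000 = (0.990994 − 1)×1000 = -9.006 per mil
δ_B = (0.0107288/0.0112372 − 1)×1000 = (0.954757 − 1)×1000 = -45.243 per mil
f_A = (δ_mix − δ_B)/(δ_A − δ_B) = (-31.17 − (-45.243))/(-9.006 − (-45.243))
f_A = 14.073 / 36.237 = 0.3884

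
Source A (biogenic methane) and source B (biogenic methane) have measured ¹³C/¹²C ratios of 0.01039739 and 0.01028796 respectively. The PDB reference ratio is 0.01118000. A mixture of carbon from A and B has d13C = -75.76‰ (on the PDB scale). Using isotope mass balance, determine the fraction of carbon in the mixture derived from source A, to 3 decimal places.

0.412

δ_A = (0.01039739/0.01118000 − 1)×1000 = (0.929999 − 1)×1000 = -70.001‰
δ_B = (0.01028796/0.01118000 − 1)×1000 = (0.920211 − 1)×1000 = -79.789‰
f_A = (δ_mix − δ_B)/(δ_A − δ_B) = (-75.76 − (-79.789))/(-70.001 − (-79.789))
f_A = 4.029 / 9.788 = 0.4116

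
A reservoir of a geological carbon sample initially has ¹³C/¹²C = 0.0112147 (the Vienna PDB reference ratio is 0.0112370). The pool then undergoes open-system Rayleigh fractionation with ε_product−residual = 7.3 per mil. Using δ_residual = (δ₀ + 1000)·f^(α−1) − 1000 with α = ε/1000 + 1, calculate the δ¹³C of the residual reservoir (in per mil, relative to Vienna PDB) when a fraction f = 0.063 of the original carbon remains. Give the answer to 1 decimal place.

-21.9 per mil

δ₀ = (0.0112147/0.0112370 − 1)×1000 = (0.998015 − 1)×1000 = -1.985 per mil
α − 1 = ε/1000 = 0.0073
f^(α−1) = 0.063^(0.0073) = 0.980021
δ_res = (-1.985 + 1000) × 0.980021 − 1000 = 978.076 − 1000 = -21.92 per mil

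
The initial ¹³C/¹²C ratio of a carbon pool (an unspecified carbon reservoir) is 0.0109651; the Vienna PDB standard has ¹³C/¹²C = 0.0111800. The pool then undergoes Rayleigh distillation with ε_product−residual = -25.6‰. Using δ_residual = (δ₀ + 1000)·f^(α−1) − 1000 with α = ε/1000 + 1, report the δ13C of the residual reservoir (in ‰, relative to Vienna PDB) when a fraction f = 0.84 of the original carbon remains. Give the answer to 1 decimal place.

-14.8‰

δ₀ = (0.0109651/0.0111800 − 1)×1000 = (0.980778 − 1)×1000 = -19.222‰
α − 1 = ε/1000 = -0.0256
f^(α−1) = 0.84^(-0.0256) = 1.004473
δ_res = (-19.222 + 1000) × 1.004473 − 1000 = 985.166 − 1000 = -14.83‰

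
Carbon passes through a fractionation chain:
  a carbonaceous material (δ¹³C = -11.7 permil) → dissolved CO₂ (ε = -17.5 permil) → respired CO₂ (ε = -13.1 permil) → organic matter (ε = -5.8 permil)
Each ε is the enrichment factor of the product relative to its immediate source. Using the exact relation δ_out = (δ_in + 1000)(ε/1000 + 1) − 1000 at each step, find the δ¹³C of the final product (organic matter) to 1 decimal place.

-47.3 permil

step 1: δ = (-11.70 + 1000)·(-17.5/1000 + 1) − 1000 = -29.00 permil
step 2: δ = (-29.00 + 1000)·(-13.1/1000 + 1) − 1000 = -41.72 permil
step 3: δ = (-41.72 + 1000)·(-5.8/1000 + 1) − 1000 = -47.27 permil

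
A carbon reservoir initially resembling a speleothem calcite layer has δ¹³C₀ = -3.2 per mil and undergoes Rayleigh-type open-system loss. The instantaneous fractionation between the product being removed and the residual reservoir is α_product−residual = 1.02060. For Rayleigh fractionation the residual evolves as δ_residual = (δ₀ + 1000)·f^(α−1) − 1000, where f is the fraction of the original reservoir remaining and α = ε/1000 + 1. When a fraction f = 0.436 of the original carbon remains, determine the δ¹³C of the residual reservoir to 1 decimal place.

Rayleigh residual: δ_res = (δ₀ + 1000)·f^(α−1) − 1000
α − 1 = 0.02060
f^(α−1) = 0.436^(0.02060) = 0.983045
δ_res = (-3.2 + 1000) × 0.983045 − 1000 = 979.899 − 1000 = -20.10 per mil

-20.1 per mil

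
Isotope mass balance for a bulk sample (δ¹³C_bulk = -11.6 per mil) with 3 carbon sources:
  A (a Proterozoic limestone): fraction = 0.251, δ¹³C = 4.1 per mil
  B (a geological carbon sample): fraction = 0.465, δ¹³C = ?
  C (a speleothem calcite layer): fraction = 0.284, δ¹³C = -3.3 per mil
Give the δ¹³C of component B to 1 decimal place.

-25.1 per mil

Isotope mass balance: δ_bulk = Σ fᵢ·δᵢ.
-11.6 = 0.251×(4.1) + 0.465×δ_B + 0.284×(-3.3)
0.465·δ_B = -11.6 − (0.092) = -11.692
δ_B = -11.692 / 0.465 = -25.14 per mil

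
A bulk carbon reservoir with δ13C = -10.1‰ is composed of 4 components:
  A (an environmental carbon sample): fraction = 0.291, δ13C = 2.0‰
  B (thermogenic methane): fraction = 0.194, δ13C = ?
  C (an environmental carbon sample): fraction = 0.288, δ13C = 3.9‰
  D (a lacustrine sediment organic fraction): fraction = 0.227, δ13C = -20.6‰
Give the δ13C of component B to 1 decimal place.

-36.7‰

Isotope mass balance: δ_bulk = Σ fᵢ·δᵢ.
-10.1 = 0.291×(2.0) + 0.194×δ_B + 0.288×(3.9) + 0.227×(-20.6)
0.194·δ_B = -10.1 − (-2.971) = -7.129
δ_B = -7.129 / 0.194 = -36.75‰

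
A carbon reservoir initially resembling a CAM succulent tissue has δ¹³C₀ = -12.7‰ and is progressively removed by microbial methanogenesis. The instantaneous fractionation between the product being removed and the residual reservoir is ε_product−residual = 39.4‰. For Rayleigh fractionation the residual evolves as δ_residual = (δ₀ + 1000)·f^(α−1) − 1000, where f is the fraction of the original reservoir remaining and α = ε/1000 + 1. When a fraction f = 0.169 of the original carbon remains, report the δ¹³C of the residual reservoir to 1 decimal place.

-79.5‰

Rayleigh residual: δ_res = (δ₀ + 1000)·f^(α−1) − 1000
α = ε/1000 + 1 = 1.03940, so α − 1 = 0.03940
f^(α−1) = 0.169^(0.03940) = 0.932349
δ_res = (-12.7 + 1000) × 0.932349 − 1000 = 920.509 − 1000 = -79.49‰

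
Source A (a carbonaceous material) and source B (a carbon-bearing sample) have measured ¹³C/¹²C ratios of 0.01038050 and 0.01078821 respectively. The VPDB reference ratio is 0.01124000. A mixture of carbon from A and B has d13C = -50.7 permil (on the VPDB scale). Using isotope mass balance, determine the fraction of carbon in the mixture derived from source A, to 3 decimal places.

δ_A = (0.01038050/0.01124000 − 1)×1000 = (0.923532 − 1)×1000 = -76.468 permil
δ_B = (0.01078821/0.01124000 − 1)×1000 = (0.959805 − 1)×1000 = -40.195 permil
f_A = (δ_mix − δ_B)/(δ_A − δ_B) = (-50.7 − (-40.195))/(-76.468 − (-40.195))
f_A = -10.505 / -36.273 = 0.2896

0.290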